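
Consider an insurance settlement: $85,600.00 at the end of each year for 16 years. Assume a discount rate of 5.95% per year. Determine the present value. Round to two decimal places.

This is an ordinary annuity: 16 payments of $85,600.00 at the end of each year.
Periodic rate r = 0.0595 per year.
PV = PMT × [(1 − (1+r)^−n)/r] = 85,600 × [1 − (1+r)^−16] / r = $868,042.78

$868,042.78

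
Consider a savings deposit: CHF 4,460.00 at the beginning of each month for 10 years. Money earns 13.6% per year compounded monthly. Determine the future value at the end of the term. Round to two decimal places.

This is an annuity due: 120 deposits of CHF 4,460.00 at the beginning of each month.
Periodic rate r = 0.136/12 per month; n is counted in months.
FV = PMT × [((1+r)^n − 1)/r] × (1+r) = 4,460 × [(1+r)^120 − 1] / r × (1+r) = CHF 1,140,838.75

CHF 1,140,838.75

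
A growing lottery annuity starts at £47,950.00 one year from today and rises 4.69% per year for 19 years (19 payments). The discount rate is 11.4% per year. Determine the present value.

Periodic rate r = 0.114 per year.
Growing ordinary annuity: PV = PMT₁ × [1 − ((1+g)/(1+r))^n] / (r − g) = 47,950 × [1 − ((1+0.0469)/(1+r))^19] / (r − 0.0469) = £495,099.13.

£495,099.13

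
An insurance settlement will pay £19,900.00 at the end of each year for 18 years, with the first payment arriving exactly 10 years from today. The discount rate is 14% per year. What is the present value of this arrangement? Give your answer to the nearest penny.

Ordinary annuity of 18 payments, first payment at period 10.
Periodic rate r = 0.14 per year.
The ordinary-annuity PV formula values the stream one period before the first payment (period 9); discount that back 9 periods:
PV₀ = 19,900 × [1 − (1+r)^−18] / r × (1+r)^−9 = £39,576.78

£39,576.78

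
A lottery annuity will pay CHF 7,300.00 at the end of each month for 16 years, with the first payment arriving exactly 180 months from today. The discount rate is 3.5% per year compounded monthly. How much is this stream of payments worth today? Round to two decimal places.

Ordinary annuity of 192 payments, first payment at period 180.
Periodic rate r = 0.035/12 per month; n is counted in months.
The ordinary-annuity PV formula values the stream one period before the first payment (period 179); discount that back 179 periods:
PV₀ = 7,300 × [1 − (1+r)^−192] / r × (1+r)^−179 = CHF 636,504.91

CHF 636,504.91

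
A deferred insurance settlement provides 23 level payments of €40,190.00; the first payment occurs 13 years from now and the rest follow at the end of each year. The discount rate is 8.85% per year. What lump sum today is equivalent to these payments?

€140,802.99

Ordinary annuity of 23 payments, first payment at period 13.
Periodic rate r = 0.0885 per year.
The ordinary-annuity PV formula values the stream one period before the first payment (period 12); discount that back 12 periods:
PV₀ = 40,190 × [1 − (1+r)^−23] / r × (1+r)^−12 = €140,802.99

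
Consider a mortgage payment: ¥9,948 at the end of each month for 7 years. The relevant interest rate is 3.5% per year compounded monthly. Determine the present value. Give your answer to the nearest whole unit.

This is an ordinary annuity: 84 payments of ¥9,948 at the end of each month.
Periodic rate r = 0.035/12 per month; n is counted in months.
PV = PMT × [(1 − (1+r)^−n)/r] = 9,948 × [1 − (1+r)^−84] / r = ¥740,187

¥740,187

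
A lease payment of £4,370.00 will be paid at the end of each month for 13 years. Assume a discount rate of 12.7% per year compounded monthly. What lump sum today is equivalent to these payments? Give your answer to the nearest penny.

This is an ordinary annuity: 156 payments of £4,370.00 at the end of each month.
Periodic rate r = 0.127/12 per month; n is counted in months.
PV = PMT × [(1 − (1+r)^−n)/r] = 4,370 × [1 − (1+r)^−156] / r = £333,002.41

£333,002.41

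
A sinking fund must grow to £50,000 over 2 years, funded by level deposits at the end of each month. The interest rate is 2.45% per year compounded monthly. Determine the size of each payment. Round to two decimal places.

£2,034.83

Level ordinary annuity; solve FV = PMT × [((1+r)^n − 1)/r] for PMT.
Periodic rate r = 0.0245/12 per month; n is counted in months.
With n = 24: PMT = 50,000 / ([((1+r)^n − 1)/r]) = £2,034.83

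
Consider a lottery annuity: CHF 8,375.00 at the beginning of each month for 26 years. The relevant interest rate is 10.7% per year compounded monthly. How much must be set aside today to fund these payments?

This is an annuity due: 312 payments of CHF 8,375.00 at the beginning of each month.
Periodic rate r = 0.107/12 per month; n is counted in months.
PV = PMT × [(1 − (1+r)^−n)/r] × (1+r) = 8,375 × [1 − (1+r)^−312] / r × (1+r) = CHF 888,227.52

CHF 888,227.52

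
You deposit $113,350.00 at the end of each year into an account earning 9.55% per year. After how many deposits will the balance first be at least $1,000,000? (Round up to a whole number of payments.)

Periodic rate r = 0.0955 per year.
Ordinary annuity FV: 1,000,000 = 113,350 × [((1+r)^n − 1)/r].
(1+r)^n = 1 + 1,000,000 × r / 113,350, so n = ln(1 + 1,000,000·r/113,350) / ln(1+r) = 6.70.
Round up to a whole number of payments: n = 7.

7 payments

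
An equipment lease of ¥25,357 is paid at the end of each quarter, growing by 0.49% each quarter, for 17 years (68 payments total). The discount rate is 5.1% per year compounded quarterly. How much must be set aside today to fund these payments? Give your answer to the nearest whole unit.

¥1,327,236

Periodic rate r = 0.051/4 per quarter; n is counted in quarters.
Growing ordinary annuity: PV = PMT₁ × [1 − ((1+g)/(1+r))^n] / (r − g) = 25,357 × [1 − ((1+0.0049)/(1+r))^68] / (r − 0.0049) = ¥1,327,236.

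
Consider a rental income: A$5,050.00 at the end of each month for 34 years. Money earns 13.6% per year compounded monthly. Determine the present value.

A$441,100.26

This is an ordinary annuity: 408 payments of A$5,050.00 at the end of each month.
Periodic rate r = 0.136/12 per month; n is counted in months.
PV = PMT × [(1 − (1+r)^−n)/r] = 5,050 × [1 − (1+r)^−408] / r = A$441,100.26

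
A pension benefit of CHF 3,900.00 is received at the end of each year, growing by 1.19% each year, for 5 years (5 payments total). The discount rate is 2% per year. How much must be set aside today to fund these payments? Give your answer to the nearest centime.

Periodic rate r = 0.02 per year.
Growing ordinary annuity: PV = PMT₁ × [1 − ((1+g)/(1+r))^n] / (r − g) = 3,900 × [1 − ((1+0.0119)/(1+r))^5] / (r − 0.0119) = CHF 18,816.42.

CHF 18,816.42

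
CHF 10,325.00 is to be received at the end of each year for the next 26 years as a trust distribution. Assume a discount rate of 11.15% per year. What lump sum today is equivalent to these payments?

CHF 86,672.07

This is an ordinary annuity: 26 payments of CHF 10,325.00 at the end of each year.
Periodic rate r = 0.1115 per year.
PV = PMT × [(1 − (1+r)^−n)/r] = 10,325 × [1 − (1+r)^−26] / r = CHF 86,672.07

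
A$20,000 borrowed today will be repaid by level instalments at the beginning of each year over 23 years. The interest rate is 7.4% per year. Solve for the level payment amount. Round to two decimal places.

Level annuity due; solve PV = PMT × [(1 − (1+r)^−n)/r] × (1+r) for PMT.
Periodic rate r = 0.074 per year.
With n = 23: PMT = 20,000 / ([(1 − (1+r)^−n)/r] × (1+r)) = A$1,708.86

A$1,708.86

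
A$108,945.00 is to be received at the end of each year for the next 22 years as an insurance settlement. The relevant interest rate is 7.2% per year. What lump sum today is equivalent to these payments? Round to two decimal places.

This is an ordinary annuity: 22 payments of A$108,945.00 at the end of each year.
Periodic rate r = 0.072 per year.
PV = PMT × [(1 − (1+r)^−n)/r] = 108,945 × [1 − (1+r)^−22] / r = A$1,185,339.66

A$1,185,339.66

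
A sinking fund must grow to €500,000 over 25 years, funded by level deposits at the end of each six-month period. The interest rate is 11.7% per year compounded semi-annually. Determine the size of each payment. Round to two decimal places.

€1,809.91

Level ordinary annuity; solve FV = PMT × [((1+r)^n − 1)/r] for PMT.
Periodic rate r = 0.117/2 per half-year; n is counted in half-years.
With n = 50: PMT = 500,000 / ([((1+r)^n − 1)/r]) = €1,809.91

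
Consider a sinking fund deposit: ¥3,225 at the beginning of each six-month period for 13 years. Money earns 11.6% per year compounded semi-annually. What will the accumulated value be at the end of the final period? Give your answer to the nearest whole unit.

¥195,981

This is an annuity due: 26 deposits of ¥3,225 at the beginning of each six-month period.
Periodic rate r = 0.116/2 per half-year; n is counted in half-years.
FV = PMT × [((1+r)^n − 1)/r] × (1+r) = 3,225 × [(1+r)^26 − 1] / r × (1+r) = ¥195,981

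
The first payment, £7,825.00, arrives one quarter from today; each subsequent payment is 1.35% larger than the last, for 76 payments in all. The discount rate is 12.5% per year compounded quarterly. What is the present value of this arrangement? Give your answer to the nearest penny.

Periodic rate r = 0.125/4 per quarter; n is counted in quarters.
Growing ordinary annuity: PV = PMT₁ × [1 − ((1+g)/(1+r))^n] / (r − g) = 7,825 × [1 − ((1+0.0135)/(1+r))^76] / (r − 0.0135) = £323,022.05.

£323,022.05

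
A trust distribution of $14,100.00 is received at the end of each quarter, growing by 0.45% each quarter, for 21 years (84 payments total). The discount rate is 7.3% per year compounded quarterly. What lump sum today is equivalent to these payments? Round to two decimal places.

$698,158.85

Periodic rate r = 0.073/4 per quarter; n is counted in quarters.
Growing ordinary annuity: PV = PMT₁ × [1 − ((1+g)/(1+r))^n] / (r − g) = 14,100 × [1 − ((1+0.0045)/(1+r))^84] / (r − 0.0045) = $698,158.85.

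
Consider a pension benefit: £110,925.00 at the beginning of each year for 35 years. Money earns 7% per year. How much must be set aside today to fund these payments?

£1,536,755.99

This is an annuity due: 35 payments of £110,925.00 at the beginning of each year.
Periodic rate r = 0.07 per year.
PV = PMT × [(1 − (1+r)^−n)/r] × (1+r) = 110,925 × [1 − (1+r)^−35] / r × (1+r) = £1,536,755.99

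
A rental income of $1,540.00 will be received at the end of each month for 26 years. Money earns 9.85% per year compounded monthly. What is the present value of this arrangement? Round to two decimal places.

$172,972.98

This is an ordinary annuity: 312 payments of $1,540.00 at the end of each month.
Periodic rate r = 0.0985/12 per month; n is counted in months.
PV = PMT × [(1 − (1+r)^−n)/r] = 1,540 × [1 − (1+r)^−312] / r = $172,972.98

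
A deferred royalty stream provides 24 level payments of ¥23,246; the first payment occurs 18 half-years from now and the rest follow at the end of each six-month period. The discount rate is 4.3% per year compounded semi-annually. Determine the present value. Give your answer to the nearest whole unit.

¥301,110

Ordinary annuity of 24 payments, first payment at period 18.
Periodic rate r = 0.043/2 per half-year; n is counted in half-years.
The ordinary-annuity PV formula values the stream one period before the first payment (period 17); discount that back 17 periods:
PV₀ = 23,246 × [1 − (1+r)^−24] / r × (1+r)^−17 = ¥301,110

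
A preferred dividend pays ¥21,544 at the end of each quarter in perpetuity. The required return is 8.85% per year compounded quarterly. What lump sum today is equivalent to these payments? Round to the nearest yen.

Periodic rate r = 0.0885/4 per quarter.
Level perpetuity: PV = PMT / r = 21,544 / (0.0885/4) = ¥973,740.

¥973,740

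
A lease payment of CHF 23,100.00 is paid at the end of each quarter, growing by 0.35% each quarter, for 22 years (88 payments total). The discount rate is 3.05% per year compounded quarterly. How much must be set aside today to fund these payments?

Periodic rate r = 0.0305/4 per quarter; n is counted in quarters.
Growing ordinary annuity: PV = PMT₁ × [1 − ((1+g)/(1+r))^n] / (r − g) = 23,100 × [1 − ((1+0.0035)/(1+r))^88] / (r − 0.0035) = CHF 1,696,888.29.

CHF 1,696,888.29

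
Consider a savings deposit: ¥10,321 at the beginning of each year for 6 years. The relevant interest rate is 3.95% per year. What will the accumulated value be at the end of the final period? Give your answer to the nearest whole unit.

¥71,074

This is an annuity due: 6 deposits of ¥10,321 at the beginning of each year.
Periodic rate r = 0.0395 per year.
FV = PMT × [((1+r)^n − 1)/r] × (1+r) = 10,321 × [(1+r)^6 − 1] / r × (1+r) = ¥71,074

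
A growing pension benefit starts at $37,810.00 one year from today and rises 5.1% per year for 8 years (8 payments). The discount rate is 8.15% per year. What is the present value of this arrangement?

$253,582.54

Periodic rate r = 0.0815 per year.
Growing ordinary annuity: PV = PMT₁ × [1 − ((1+g)/(1+r))^n] / (r − g) = 37,810 × [1 − ((1+0.051)/(1+r))^8] / (r − 0.051) = $253,582.54.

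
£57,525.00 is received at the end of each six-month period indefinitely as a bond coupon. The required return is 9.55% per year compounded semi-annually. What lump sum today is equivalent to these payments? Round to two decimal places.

Periodic rate r = 0.0955/2 per half-year.
Level perpetuity: PV = PMT / r = 57,525 / (0.0955/2) = £1,204,712.04.

£1,204,712.04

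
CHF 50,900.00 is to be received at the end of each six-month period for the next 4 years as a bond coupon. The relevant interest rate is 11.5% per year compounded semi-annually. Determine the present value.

CHF 319,229.77

This is an ordinary annuity: 8 payments of CHF 50,900.00 at the end of each six-month period.
Periodic rate r = 0.115/2 per half-year; n is counted in half-years.
PV = PMT × [(1 − (1+r)^−n)/r] = 50,900 × [1 − (1+r)^−8] / r = CHF 319,229.77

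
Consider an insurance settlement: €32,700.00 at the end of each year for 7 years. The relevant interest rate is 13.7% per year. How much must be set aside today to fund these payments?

€141,522.46

This is an ordinary annuity: 7 payments of €32,700.00 at the end of each year.
Periodic rate r = 0.137 per year.
PV = PMT × [(1 − (1+r)^−n)/r] = 32,700 × [1 − (1+r)^−7] / r = €141,522.46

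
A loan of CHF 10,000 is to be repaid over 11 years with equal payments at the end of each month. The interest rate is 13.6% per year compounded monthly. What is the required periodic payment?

CHF 146.41

Level ordinary annuity; solve PV = PMT × [(1 − (1+r)^−n)/r] for PMT.
Periodic rate r = 0.136/12 per month; n is counted in months.
With n = 132: PMT = 10,000 / ([(1 − (1+r)^−n)/r]) = CHF 146.41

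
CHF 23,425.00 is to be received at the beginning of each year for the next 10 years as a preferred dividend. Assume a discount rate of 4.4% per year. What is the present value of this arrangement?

This is an annuity due: 10 payments of CHF 23,425.00 at the beginning of each year.
Periodic rate r = 0.044 per year.
PV = PMT × [(1 − (1+r)^−n)/r] × (1+r) = 23,425 × [1 − (1+r)^−10] / r × (1+r) = CHF 194,466.04

CHF 194,466.04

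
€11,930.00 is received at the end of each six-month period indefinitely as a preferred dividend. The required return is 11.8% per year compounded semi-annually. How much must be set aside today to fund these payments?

€202,203.39

Periodic rate r = 0.118/2 per half-year.
Level perpetuity: PV = PMT / r = 11,930 / (0.118/2) = €202,203.39.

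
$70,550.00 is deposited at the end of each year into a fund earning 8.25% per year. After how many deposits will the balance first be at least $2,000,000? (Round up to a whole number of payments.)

16 payments

Periodic rate r = 0.0825 per year.
Ordinary annuity FV: 2,000,000 = 70,550 × [((1+r)^n − 1)/r].
(1+r)^n = 1 + 2,000,000 × r / 70,550, so n = ln(1 + 2,000,000·r/70,550) / ln(1+r) = 15.21.
Round up to a whole number of payments: n = 16.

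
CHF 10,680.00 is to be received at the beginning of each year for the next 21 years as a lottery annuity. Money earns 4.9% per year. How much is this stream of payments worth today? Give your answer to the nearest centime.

CHF 144,912.21

This is an annuity due: 21 payments of CHF 10,680.00 at the beginning of each year.
Periodic rate r = 0.049 per year.
PV = PMT × [(1 − (1+r)^−n)/r] × (1+r) = 10,680 × [1 − (1+r)^−21] / r × (1+r) = CHF 144,912.21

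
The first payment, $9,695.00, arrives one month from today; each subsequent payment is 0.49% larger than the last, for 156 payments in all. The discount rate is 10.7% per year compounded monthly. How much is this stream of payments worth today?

Periodic rate r = 0.107/12 per month; n is counted in months.
Growing ordinary annuity: PV = PMT₁ × [1 − ((1+g)/(1+r))^n] / (r − g) = 9,695 × [1 − ((1+0.0049)/(1+r))^156] / (r − 0.0049) = $1,118,245.50.

$1,118,245.50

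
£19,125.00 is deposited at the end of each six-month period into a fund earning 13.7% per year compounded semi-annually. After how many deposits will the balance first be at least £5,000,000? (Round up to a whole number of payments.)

45 payments

Periodic rate r = 0.137/2 per half-year; n is counted in half-years.
Ordinary annuity FV: 5,000,000 = 19,125 × [((1+r)^n − 1)/r].
(1+r)^n = 1 + 5,000,000 × r / 19,125, so n = ln(1 + 5,000,000·r/19,125) / ln(1+r) = 44.37.
Round up to a whole number of payments: n = 45.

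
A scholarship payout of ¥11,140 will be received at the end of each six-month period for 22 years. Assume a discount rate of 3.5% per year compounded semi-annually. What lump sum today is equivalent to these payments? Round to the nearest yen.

¥339,861

This is an ordinary annuity: 44 payments of ¥11,140 at the end of each six-month period.
Periodic rate r = 0.035/2 per half-year; n is counted in half-years.
PV = PMT × [(1 − (1+r)^−n)/r] = 11,140 × [1 − (1+r)^−44] / r = ¥339,861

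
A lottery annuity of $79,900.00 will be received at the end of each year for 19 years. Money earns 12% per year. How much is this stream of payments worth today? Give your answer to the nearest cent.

$588,525.57

This is an ordinary annuity: 19 payments of $79,900.00 at the end of each year.
Periodic rate r = 0.12 per year.
PV = PMT × [(1 − (1+r)^−n)/r] = 79,900 × [1 − (1+r)^−19] / r = $588,525.57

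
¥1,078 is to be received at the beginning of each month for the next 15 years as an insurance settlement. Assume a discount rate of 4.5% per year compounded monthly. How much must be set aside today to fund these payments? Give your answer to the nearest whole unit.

¥141,445

This is an annuity due: 180 payments of ¥1,078 at the beginning of each month.
Periodic rate r = 0.045/12 per month; n is counted in months.
PV = PMT × [(1 − (1+r)^−n)/r] × (1+r) = 1,078 × [1 − (1+r)^−180] / r × (1+r) = ¥141,445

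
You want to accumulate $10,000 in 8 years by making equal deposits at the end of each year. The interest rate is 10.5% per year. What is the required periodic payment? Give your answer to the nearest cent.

Level ordinary annuity; solve FV = PMT × [((1+r)^n − 1)/r] for PMT.
Periodic rate r = 0.105 per year.
With n = 8: PMT = 10,000 / ([((1+r)^n − 1)/r]) = $858.69

$858.69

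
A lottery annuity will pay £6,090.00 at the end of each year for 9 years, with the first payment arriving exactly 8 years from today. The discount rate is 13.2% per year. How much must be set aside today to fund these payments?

£13,023.49

Ordinary annuity of 9 payments, first payment at period 8.
Periodic rate r = 0.132 per year.
The ordinary-annuity PV formula values the stream one period before the first payment (period 7); discount that back 7 periods:
PV₀ = 6,090 × [1 − (1+r)^−9] / r × (1+r)^−7 = £13,023.49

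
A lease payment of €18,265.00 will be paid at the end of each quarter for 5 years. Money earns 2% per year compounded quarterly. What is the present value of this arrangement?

This is an ordinary annuity: 20 payments of €18,265.00 at the end of each quarter.
Periodic rate r = 0.02/4 per quarter; n is counted in quarters.
PV = PMT × [(1 − (1+r)^−n)/r] = 18,265 × [1 − (1+r)^−20] / r = €346,805.21

€346,805.21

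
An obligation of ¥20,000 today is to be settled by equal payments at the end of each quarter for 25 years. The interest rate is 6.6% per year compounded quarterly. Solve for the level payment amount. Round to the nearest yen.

Level ordinary annuity; solve PV = PMT × [(1 − (1+r)^−n)/r] for PMT.
Periodic rate r = 0.066/4 per quarter; n is counted in quarters.
With n = 100: PMT = 20,000 / ([(1 − (1+r)^−n)/r]) = ¥410

¥410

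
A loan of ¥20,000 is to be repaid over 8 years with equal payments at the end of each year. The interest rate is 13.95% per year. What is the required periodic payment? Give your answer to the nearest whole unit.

¥4,304

Level ordinary annuity; solve PV = PMT × [(1 − (1+r)^−n)/r] for PMT.
Periodic rate r = 0.1395 per year.
With n = 8: PMT = 20,000 / ([(1 − (1+r)^−n)/r]) = ¥4,304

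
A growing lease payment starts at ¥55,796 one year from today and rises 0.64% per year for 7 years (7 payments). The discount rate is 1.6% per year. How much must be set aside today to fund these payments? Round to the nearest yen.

¥373,694

Periodic rate r = 0.016 per year.
Growing ordinary annuity: PV = PMT₁ × [1 − ((1+g)/(1+r))^n] / (r − g) = 55,796 × [1 − ((1+0.0064)/(1+r))^7] / (r − 0.0064) = ¥373,694.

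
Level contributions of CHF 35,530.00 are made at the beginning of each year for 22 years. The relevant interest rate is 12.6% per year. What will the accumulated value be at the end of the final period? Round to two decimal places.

CHF 4,003,718.48

This is an annuity due: 22 deposits of CHF 35,530.00 at the beginning of each year.
Periodic rate r = 0.126 per year.
FV = PMT × [((1+r)^n − 1)/r] × (1+r) = 35,530 × [(1+r)^22 − 1] / r × (1+r) = CHF 4,003,718.48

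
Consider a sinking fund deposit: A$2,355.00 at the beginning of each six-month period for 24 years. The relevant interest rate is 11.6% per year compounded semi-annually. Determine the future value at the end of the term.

This is an annuity due: 48 deposits of A$2,355.00 at the beginning of each six-month period.
Periodic rate r = 0.116/2 per half-year; n is counted in half-years.
FV = PMT × [((1+r)^n − 1)/r] × (1+r) = 2,355 × [(1+r)^48 − 1] / r × (1+r) = A$600,263.17

A$600,263.17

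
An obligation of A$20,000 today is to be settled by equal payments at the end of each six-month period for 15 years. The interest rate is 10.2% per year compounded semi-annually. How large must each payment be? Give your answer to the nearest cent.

A$1,315.90

Level ordinary annuity; solve PV = PMT × [(1 − (1+r)^−n)/r] for PMT.
Periodic rate r = 0.102/2 per half-year; n is counted in half-years.
With n = 30: PMT = 20,000 / ([(1 − (1+r)^−n)/r]) = A$1,315.90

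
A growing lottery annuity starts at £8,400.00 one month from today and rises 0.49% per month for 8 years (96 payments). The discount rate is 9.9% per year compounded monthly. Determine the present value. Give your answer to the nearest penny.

£685,759.70

Periodic rate r = 0.099/12 per month; n is counted in months.
Growing ordinary annuity: PV = PMT₁ × [1 − ((1+g)/(1+r))^n] / (r − g) = 8,400 × [1 − ((1+0.0049)/(1+r))^96] / (r − 0.0049) = £685,759.70.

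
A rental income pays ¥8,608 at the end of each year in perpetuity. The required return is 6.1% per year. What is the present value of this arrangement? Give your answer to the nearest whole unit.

¥141,115

Periodic rate r = 0.061 per year.
Level perpetuity: PV = PMT / r = 8,608 / (0.061) = ¥141,115.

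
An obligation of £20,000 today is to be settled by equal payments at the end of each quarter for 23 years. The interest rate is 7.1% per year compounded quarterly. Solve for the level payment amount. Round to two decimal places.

Level ordinary annuity; solve PV = PMT × [(1 − (1+r)^−n)/r] for PMT.
Periodic rate r = 0.071/4 per quarter; n is counted in quarters.
With n = 92: PMT = 20,000 / ([(1 − (1+r)^−n)/r]) = £442.73

£442.73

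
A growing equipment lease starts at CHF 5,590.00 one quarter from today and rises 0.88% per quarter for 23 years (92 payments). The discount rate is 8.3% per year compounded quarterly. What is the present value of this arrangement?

CHF 309,465.66

Periodic rate r = 0.083/4 per quarter; n is counted in quarters.
Growing ordinary annuity: PV = PMT₁ × [1 − ((1+g)/(1+r))^n] / (r − g) = 5,590 × [1 − ((1+0.0088)/(1+r))^92] / (r − 0.0088) = CHF 309,465.66.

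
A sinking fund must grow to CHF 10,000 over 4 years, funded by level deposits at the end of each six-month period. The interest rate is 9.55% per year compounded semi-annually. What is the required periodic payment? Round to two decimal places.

Level ordinary annuity; solve FV = PMT × [((1+r)^n − 1)/r] for PMT.
Periodic rate r = 0.0955/2 per half-year; n is counted in half-years.
With n = 8: PMT = 10,000 / ([((1+r)^n − 1)/r]) = CHF 1,055.68

CHF 1,055.68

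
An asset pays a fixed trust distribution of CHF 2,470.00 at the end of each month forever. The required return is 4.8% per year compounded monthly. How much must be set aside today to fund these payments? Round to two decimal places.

Periodic rate r = 0.048/12 per month.
Level perpetuity: PV = PMT / r = 2,470 / (0.048/12) = CHF 617,500.00.

CHF 617,500.00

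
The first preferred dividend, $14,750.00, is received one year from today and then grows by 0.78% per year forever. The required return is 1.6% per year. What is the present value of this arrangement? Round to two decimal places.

Periodic rate r = 0.016 per year.
Growing perpetuity (Gordon): PV = PMT₁ / (r − g) = 14,750 / (r − 0.0078) = $1,798,780.49.

$1,798,780.49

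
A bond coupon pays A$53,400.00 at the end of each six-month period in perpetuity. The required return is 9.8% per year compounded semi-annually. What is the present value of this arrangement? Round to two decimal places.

A$1,089,795.92

Periodic rate r = 0.098/2 per half-year.
Level perpetuity: PV = PMT / r = 53,400 / (0.098/2) = A$1,089,795.92.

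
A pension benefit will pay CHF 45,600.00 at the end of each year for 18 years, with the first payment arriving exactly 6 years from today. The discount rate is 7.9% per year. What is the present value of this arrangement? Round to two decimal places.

Ordinary annuity of 18 payments, first payment at period 6.
Periodic rate r = 0.079 per year.
The ordinary-annuity PV formula values the stream one period before the first payment (period 5); discount that back 5 periods:
PV₀ = 45,600 × [1 − (1+r)^−18] / r × (1+r)^−5 = CHF 294,241.12

CHF 294,241.12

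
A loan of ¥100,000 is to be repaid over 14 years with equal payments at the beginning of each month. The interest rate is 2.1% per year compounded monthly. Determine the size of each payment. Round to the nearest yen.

¥686

Level annuity due; solve PV = PMT × [(1 − (1+r)^−n)/r] × (1+r) for PMT.
Periodic rate r = 0.021/12 per month; n is counted in months.
With n = 168: PMT = 100,000 / ([(1 − (1+r)^−n)/r] × (1+r)) = ¥686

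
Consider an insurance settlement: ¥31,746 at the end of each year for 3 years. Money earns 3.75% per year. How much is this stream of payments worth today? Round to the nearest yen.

¥88,518

This is an ordinary annuity: 3 payments of ¥31,746 at the end of each year.
Periodic rate r = 0.0375 per year.
PV = PMT × [(1 − (1+r)^−n)/r] = 31,746 × [1 − (1+r)^−3] / r = ¥88,518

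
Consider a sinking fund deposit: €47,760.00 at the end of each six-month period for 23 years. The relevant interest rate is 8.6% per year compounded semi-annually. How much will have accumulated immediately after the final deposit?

This is an ordinary annuity: 46 deposits of €47,760.00 at the end of each six-month period.
Periodic rate r = 0.086/2 per half-year; n is counted in half-years.
FV = PMT × [((1+r)^n − 1)/r] = 47,760 × [(1+r)^46 − 1] / r = €6,592,553.35

€6,592,553.35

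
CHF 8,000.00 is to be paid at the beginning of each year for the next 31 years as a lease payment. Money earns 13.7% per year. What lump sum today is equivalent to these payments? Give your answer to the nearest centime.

This is an annuity due: 31 payments of CHF 8,000.00 at the beginning of each year.
Periodic rate r = 0.137 per year.
PV = PMT × [(1 − (1+r)^−n)/r] × (1+r) = 8,000 × [1 − (1+r)^−31] / r × (1+r) = CHF 65,153.78

CHF 65,153.78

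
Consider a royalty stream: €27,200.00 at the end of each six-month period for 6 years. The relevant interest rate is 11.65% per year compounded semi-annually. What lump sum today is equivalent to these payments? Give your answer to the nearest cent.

This is an ordinary annuity: 12 payments of €27,200.00 at the end of each six-month period.
Periodic rate r = 0.1165/2 per half-year; n is counted in half-years.
PV = PMT × [(1 − (1+r)^−n)/r] = 27,200 × [1 − (1+r)^−12] / r = €230,244.40

€230,244.40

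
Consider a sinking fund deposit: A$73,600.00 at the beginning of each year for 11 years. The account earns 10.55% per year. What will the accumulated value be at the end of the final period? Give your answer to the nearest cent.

A$1,553,273.77

This is an annuity due: 11 deposits of A$73,600.00 at the beginning of each year.
Periodic rate r = 0.1055 per year.
FV = PMT × [((1+r)^n − 1)/r] × (1+r) = 73,600 × [(1+r)^11 − 1] / r × (1+r) = A$1,553,273.77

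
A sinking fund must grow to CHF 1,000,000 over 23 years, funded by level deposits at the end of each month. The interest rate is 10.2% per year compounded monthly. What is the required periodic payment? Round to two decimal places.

CHF 910.00

Level ordinary annuity; solve FV = PMT × [((1+r)^n − 1)/r] for PMT.
Periodic rate r = 0.102/12 per month; n is counted in months.
With n = 276: PMT = 1,000,000 / ([((1+r)^n − 1)/r]) = CHF 910.00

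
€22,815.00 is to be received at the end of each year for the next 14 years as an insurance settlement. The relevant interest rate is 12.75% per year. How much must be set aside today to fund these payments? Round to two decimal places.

€145,592.50

This is an ordinary annuity: 14 payments of €22,815.00 at the end of each year.
Periodic rate r = 0.1275 per year.
PV = PMT × [(1 − (1+r)^−n)/r] = 22,815 × [1 − (1+r)^−14] / r = €145,592.50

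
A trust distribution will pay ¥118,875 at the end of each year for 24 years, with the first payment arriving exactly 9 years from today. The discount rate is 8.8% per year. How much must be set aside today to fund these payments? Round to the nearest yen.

¥597,098

Ordinary annuity of 24 payments, first payment at period 9.
Periodic rate r = 0.088 per year.
The ordinary-annuity PV formula values the stream one period before the first payment (period 8); discount that back 8 periods:
PV₀ = 118,875 × [1 − (1+r)^−24] / r × (1+r)^−8 = ¥597,098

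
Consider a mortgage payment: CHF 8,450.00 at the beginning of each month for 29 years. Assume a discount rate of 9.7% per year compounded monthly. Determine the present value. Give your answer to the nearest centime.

This is an annuity due: 348 payments of CHF 8,450.00 at the beginning of each month.
Periodic rate r = 0.097/12 per month; n is counted in months.
PV = PMT × [(1 − (1+r)^−n)/r] × (1+r) = 8,450 × [1 − (1+r)^−348] / r × (1+r) = CHF 989,836.84

CHF 989,836.84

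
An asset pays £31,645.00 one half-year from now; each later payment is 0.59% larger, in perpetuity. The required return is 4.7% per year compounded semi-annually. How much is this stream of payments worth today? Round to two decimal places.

£1,798,011.36

Periodic rate r = 0.047/2 per half-year.
Growing perpetuity (Gordon): PV = PMT₁ / (r − g) = 31,645 / (r − 0.0059) = £1,798,011.36.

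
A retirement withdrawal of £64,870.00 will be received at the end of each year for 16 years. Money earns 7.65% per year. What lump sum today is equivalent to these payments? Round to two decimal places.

This is an ordinary annuity: 16 payments of £64,870.00 at the end of each year.
Periodic rate r = 0.0765 per year.
PV = PMT × [(1 − (1+r)^−n)/r] = 64,870 × [1 − (1+r)^−16] / r = £587,263.72

£587,263.72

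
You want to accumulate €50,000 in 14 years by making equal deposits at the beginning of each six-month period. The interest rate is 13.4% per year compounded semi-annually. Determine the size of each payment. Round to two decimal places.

€610.09

Level annuity due; solve FV = PMT × [((1+r)^n − 1)/r] × (1+r) for PMT.
Periodic rate r = 0.134/2 per half-year; n is counted in half-years.
With n = 28: PMT = 50,000 / ([((1+r)^n − 1)/r] × (1+r)) = €610.09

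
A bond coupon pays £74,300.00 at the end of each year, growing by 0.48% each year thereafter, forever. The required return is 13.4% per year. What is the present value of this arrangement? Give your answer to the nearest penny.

Periodic rate r = 0.134 per year.
Growing perpetuity (Gordon): PV = PMT₁ / (r − g) = 74,300 / (r − 0.0048) = £575,077.40.

£575,077.40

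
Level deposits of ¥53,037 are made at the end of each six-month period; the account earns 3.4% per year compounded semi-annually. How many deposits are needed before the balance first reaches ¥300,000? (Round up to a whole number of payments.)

Periodic rate r = 0.034/2 per half-year; n is counted in half-years.
Ordinary annuity FV: 300,000 = 53,037 × [((1+r)^n − 1)/r].
(1+r)^n = 1 + 300,000 × r / 53,037, so n = ln(1 + 300,000·r/53,037) / ln(1+r) = 5.45.
Round up to a whole number of payments: n = 6.

6 payments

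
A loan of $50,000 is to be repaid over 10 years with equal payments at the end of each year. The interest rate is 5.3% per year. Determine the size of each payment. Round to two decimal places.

Level ordinary annuity; solve PV = PMT × [(1 − (1+r)^−n)/r] for PMT.
Periodic rate r = 0.053 per year.
With n = 10: PMT = 50,000 / ([(1 − (1+r)^−n)/r]) = $6,569.90

$6,569.90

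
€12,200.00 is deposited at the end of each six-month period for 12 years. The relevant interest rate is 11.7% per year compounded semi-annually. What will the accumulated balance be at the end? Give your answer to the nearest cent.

This is an ordinary annuity: 24 deposits of €12,200.00 at the end of each six-month period.
Periodic rate r = 0.117/2 per half-year; n is counted in half-years.
FV = PMT × [((1+r)^n − 1)/r] = 12,200 × [(1+r)^24 − 1] / r = €607,630.57

€607,630.57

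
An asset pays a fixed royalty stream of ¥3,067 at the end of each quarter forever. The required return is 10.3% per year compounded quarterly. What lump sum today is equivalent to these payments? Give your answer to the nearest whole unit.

¥119,107

Periodic rate r = 0.103/4 per quarter.
Level perpetuity: PV = PMT / r = 3,067 / (0.103/4) = ¥119,107.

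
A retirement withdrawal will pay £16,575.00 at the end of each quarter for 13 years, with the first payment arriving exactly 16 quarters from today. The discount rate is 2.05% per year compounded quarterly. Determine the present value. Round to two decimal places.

£699,199.60

Ordinary annuity of 52 payments, first payment at period 16.
Periodic rate r = 0.0205/4 per quarter; n is counted in quarters.
The ordinary-annuity PV formula values the stream one period before the first payment (period 15); discount that back 15 periods:
PV₀ = 16,575 × [1 − (1+r)^−52] / r × (1+r)^−15 = £699,199.60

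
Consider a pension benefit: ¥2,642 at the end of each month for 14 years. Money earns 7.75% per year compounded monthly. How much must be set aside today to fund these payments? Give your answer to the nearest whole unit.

¥270,371

This is an ordinary annuity: 168 payments of ¥2,642 at the end of each month.
Periodic rate r = 0.0775/12 per month; n is counted in months.
PV = PMT × [(1 − (1+r)^−n)/r] = 2,642 × [1 − (1+r)^−168] / r = ¥270,371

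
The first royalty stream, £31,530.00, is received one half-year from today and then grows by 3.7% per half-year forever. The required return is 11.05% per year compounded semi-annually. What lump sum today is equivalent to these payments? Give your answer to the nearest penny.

Periodic rate r = 0.1105/2 per half-year.
Growing perpetuity (Gordon): PV = PMT₁ / (r − g) = 31,530 / (r − 0.037) = £1,727,671.23.

£1,727,671.23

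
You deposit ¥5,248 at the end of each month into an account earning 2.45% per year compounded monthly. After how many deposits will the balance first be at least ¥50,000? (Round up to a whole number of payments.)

Periodic rate r = 0.0245/12 per month; n is counted in months.
Ordinary annuity FV: 50,000 = 5,248 × [((1+r)^n − 1)/r].
(1+r)^n = 1 + 50,000 × r / 5,248, so n = ln(1 + 50,000·r/5,248) / ln(1+r) = 9.45.
Round up to a whole number of payments: n = 10.

10 payments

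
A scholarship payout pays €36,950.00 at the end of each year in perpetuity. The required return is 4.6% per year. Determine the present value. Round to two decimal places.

€803,260.87

Periodic rate r = 0.046 per year.
Level perpetuity: PV = PMT / r = 36,950 / (0.046) = €803,260.87.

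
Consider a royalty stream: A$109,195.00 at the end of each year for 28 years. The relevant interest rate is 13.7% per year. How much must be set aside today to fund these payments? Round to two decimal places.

A$775,156.65

This is an ordinary annuity: 28 payments of A$109,195.00 at the end of each year.
Periodic rate r = 0.137 per year.
PV = PMT × [(1 − (1+r)^−n)/r] = 109,195 × [1 − (1+r)^−28] / r = A$775,156.65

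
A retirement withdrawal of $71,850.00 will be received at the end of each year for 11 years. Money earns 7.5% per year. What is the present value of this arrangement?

$525,613.22

This is an ordinary annuity: 11 payments of $71,850.00 at the end of each year.
Periodic rate r = 0.075 per year.
PV = PMT × [(1 − (1+r)^−n)/r] = 71,850 × [1 − (1+r)^−11] / r = $525,613.22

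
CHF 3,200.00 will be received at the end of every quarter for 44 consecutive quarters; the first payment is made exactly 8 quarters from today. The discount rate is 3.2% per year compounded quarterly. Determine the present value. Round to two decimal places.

Ordinary annuity of 44 payments, first payment at period 8.
Periodic rate r = 0.032/4 per quarter; n is counted in quarters.
The ordinary-annuity PV formula values the stream one period before the first payment (period 7); discount that back 7 periods:
PV₀ = 3,200 × [1 − (1+r)^−44] / r × (1+r)^−7 = CHF 111,876.24

CHF 111,876.24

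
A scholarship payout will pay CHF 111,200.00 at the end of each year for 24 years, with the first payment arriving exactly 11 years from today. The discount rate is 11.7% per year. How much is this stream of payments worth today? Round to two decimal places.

CHF 292,245.29

Ordinary annuity of 24 payments, first payment at period 11.
Periodic rate r = 0.117 per year.
The ordinary-annuity PV formula values the stream one period before the first payment (period 10); discount that back 10 periods:
PV₀ = 111,200 × [1 − (1+r)^−24] / r × (1+r)^−10 = CHF 292,245.29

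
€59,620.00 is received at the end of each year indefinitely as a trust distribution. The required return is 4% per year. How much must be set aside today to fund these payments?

€1,490,500.00

Periodic rate r = 0.04 per year.
Level perpetuity: PV = PMT / r = 59,620 / (0.04) = €1,490,500.00.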